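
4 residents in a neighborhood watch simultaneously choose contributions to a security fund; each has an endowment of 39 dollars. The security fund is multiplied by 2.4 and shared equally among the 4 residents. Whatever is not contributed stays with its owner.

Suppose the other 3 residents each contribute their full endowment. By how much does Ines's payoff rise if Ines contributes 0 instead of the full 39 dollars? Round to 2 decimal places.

15.60 dollars

Switching from a contribution of 39 to 0 lets Ines keep an extra 39 dollars, but lowers the security fund by 39, which costs Ines their own share of that drop: 2.4/4 × 39 = 23.40.
Net gain = 39 − 23.40 = 15.60. The private return per contributed unit (0.6000) is below 1, so free-riding is indeed the best response regardless of what the others do.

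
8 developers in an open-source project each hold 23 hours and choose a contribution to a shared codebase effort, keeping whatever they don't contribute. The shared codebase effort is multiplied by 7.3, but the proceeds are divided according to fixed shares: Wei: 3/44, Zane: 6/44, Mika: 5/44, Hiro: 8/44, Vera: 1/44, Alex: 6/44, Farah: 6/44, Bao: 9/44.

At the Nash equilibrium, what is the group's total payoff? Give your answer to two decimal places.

473.80 hours

A player with share s gets back 7.3·s per unit contributed, so full contribution is dominant for anyone with s > 1/7.3 = 0.1370 and zero contribution is dominant for anyone below.
The shares above 0.1370 belong to Hiro and Bao, contributing 23 each; the remaining 6 contribute 0. Total contributed: 46.
The shared codebase effort pays out 7.3 × 46 = 335.80 in total (split across the unequal shares, but the aggregate is all that matters for the group sum).
The 6 free-riders keep 23 each, adding 138. Group total = 138 + 335.80 = 473.80.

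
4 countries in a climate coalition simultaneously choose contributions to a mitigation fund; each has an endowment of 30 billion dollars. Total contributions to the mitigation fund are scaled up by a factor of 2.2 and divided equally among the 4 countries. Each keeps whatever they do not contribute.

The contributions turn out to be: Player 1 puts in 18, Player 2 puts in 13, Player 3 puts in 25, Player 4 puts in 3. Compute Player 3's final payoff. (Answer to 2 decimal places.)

37.45 billion dollars

Total contributed: 18 + 13 + 25 + 3 = 59.
Each receives 2.2 × 59 / 4 = 32.45 from the mitigation fund.
Player 3 keeps 30 − 25 = 5, so Player 3's payoff is 5 + 32.45 = 37.45.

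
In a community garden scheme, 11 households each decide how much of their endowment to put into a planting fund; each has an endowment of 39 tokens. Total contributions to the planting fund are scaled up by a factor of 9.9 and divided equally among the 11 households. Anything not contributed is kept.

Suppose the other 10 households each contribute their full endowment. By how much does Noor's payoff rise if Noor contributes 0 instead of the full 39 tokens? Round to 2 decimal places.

3.90 tokens

Switching from a contribution of 39 to 0 lets Noor keep an extra 39 tokens, but lowers the planting fund by 39, which costs Noor their own share of that drop: 9.9/11 × 39 = 35.10.
Net gain = 39 − 35.10 = 3.90. The private return per contributed unit (0.9000) is below 1, so free-riding is indeed the best response regardless of what the others do.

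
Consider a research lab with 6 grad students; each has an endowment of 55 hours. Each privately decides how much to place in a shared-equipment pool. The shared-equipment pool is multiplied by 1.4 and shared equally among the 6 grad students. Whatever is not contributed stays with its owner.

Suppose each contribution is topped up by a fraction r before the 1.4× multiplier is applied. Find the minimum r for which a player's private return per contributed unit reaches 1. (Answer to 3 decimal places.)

3.286

With matching at rate r, one contributed unit becomes (1 + r) in the shared-equipment pool and returns 1.4 × (1 + r) / 6 to the contributor.
Setting this equal to 1: 1 + r = 6/1.4 = 4.2857.
So the minimum matching rate is r = 4.2857 − 1 = 3.286.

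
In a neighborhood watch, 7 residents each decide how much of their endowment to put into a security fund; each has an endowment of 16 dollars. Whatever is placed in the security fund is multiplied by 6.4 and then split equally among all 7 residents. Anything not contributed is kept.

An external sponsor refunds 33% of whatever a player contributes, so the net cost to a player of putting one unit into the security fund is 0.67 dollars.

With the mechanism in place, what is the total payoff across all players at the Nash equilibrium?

With the mechanism, a contributed unit returns (6.4/7) / 0.67 = 1.3646 per unit of net cost to the contributor — now above 1 — so contributing fully is weakly dominant for every player.
At the Nash equilibrium everyone contributes 16. Group total payoff = 7 × (16 × 0.33 + 6.4 × 16) = 753.76.

753.76 dollars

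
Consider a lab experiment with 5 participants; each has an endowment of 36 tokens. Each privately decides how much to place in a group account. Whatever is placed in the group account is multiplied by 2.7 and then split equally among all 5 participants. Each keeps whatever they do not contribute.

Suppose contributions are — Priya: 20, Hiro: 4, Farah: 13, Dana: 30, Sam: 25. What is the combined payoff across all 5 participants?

Total contributed: 20 + 4 + 13 + 30 + 25 = 92; total kept: 5 × 36 − 92 = 88.
The group account pays out 2.7 × 92 = 248.40 in aggregate.
Group total = 88 + 248.40 = 336.40.

336.40 tokens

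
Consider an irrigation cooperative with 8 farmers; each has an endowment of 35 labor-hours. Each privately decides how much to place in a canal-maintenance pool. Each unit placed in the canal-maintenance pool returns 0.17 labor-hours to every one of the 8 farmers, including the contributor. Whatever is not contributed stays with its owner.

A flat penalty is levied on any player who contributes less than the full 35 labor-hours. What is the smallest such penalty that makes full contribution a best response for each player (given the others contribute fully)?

Given the others contribute fully, the best deviation is to contribute 0 (any partial contribution still incurs the fine and gives up units whose private return 0.17 is below 1).
Deviating from 35 to 0 saves 35 labor-hours but forfeits the deviator's share of the drop in the canal-maintenance pool: 0.17 × 35 = 5.95.
So the deviation gain is 35 − 5.95 = 29.05, and the fine must be at least 29.05 labor-hours to wipe it out.

29.05 labor-hours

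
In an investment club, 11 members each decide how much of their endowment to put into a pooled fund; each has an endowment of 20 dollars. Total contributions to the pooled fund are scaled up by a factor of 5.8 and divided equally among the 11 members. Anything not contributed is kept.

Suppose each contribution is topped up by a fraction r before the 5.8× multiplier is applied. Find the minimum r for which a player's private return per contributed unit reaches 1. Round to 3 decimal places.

With matching at rate r, one contributed unit becomes (1 + r) in the pooled fund and returns 5.8 × (1 + r) / 11 to the contributor.
Setting this equal to 1: 1 + r = 11/5.8 = 1.8966.
So the minimum matching rate is r = 1.8966 − 1 = 0.897.

0.897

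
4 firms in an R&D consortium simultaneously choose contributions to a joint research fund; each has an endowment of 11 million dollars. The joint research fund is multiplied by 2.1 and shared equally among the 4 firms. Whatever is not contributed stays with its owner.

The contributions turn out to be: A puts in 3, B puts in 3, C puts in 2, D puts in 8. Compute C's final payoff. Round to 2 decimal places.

17.40 million dollars

Total contributed: 3 + 3 + 2 + 8 = 16.
Each receives 2.1 × 16 / 4 = 8.40 from the joint research fund.
C keeps 11 − 2 = 9, so C's payoff is 9 + 8.40 = 17.40.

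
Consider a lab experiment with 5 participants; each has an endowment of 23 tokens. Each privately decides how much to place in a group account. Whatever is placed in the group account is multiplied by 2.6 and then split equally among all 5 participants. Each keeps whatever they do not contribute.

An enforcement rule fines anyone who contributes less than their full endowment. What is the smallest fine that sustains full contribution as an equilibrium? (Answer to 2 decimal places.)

Given the others contribute fully, the best deviation is to contribute 0 (any partial contribution still incurs the fine and gives up units whose private return 0.5200 is below 1).
Deviating from 23 to 0 saves 23 tokens but forfeits the deviator's share of the drop in the group account: 2.6/5 × 23 = 11.96.
So the deviation gain is 23 − 11.96 = 11.04, and the fine must be at least 11.04 tokens to wipe it out.

11.04 tokens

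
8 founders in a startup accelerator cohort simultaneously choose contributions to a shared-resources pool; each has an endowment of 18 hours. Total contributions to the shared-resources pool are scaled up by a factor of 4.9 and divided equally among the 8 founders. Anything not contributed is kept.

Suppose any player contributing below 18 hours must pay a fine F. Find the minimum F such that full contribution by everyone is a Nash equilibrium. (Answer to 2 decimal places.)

6.98 hours

Given the others contribute fully, the best deviation is to contribute 0 (any partial contribution still incurs the fine and gives up units whose private return 0.6125 is below 1).
Deviating from 18 to 0 saves 18 hours but forfeits the deviator's share of the drop in the shared-resources pool: 4.9/8 × 18 = 11.02.
So the deviation gain is 18 − 11.02 = 6.98, and the fine must be at least 6.98 hours to wipe it out.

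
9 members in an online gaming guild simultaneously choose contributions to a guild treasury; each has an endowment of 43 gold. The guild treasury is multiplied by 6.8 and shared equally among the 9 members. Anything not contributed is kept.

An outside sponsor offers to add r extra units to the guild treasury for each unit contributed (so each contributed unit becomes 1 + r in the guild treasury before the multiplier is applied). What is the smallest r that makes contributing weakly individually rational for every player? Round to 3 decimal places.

With matching at rate r, one contributed unit becomes (1 + r) in the guild treasury and returns 6.8 × (1 + r) / 9 to the contributor.
Setting this equal to 1: 1 + r = 9/6.8 = 1.3235.
So the minimum matching rate is r = 1.3235 − 1 = 0.324.

0.324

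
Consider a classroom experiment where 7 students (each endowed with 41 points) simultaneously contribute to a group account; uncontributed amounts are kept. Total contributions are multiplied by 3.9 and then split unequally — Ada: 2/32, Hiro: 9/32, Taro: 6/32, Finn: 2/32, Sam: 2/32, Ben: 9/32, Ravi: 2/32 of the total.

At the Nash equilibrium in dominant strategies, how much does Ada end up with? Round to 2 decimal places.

Each unit j contributes comes back to j as 3.9 × (j's share), so j prefers to contribute only if that share exceeds 1/3.9 = 0.2564; otherwise keeping the unit dominates.
The shares above 0.2564 belong to Hiro and Ben, contributing 41 each; the remaining 5 contribute 0. Total contributed: 82.
Ada keeps 41 and receives 3.9 × 82 × 2/32 = 19.99 from the group account, for a payoff of 60.99.

60.99 points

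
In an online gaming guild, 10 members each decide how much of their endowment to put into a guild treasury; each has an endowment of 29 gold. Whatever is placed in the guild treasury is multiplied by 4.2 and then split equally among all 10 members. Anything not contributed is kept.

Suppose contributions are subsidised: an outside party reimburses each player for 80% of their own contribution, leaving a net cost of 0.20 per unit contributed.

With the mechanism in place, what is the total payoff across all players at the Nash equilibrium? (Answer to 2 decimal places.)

Under the mechanism each unit contributed yields (4.2/10) / 0.20 = 2.1000 back to its contributor per unit of net cost, which exceeds 1, making full contribution the dominant choice for everyone.
At the Nash equilibrium everyone contributes 29. Group total payoff = 10 × (29 × 0.80 + 4.2 × 29) = 1450.00.

1450.00 gold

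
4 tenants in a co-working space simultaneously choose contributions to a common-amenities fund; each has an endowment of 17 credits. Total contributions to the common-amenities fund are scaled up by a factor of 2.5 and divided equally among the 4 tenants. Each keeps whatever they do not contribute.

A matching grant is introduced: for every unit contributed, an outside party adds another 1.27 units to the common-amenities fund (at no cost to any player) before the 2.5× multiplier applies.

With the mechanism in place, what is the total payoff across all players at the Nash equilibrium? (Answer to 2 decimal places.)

The effective private return per unit is now 2.5 × 2.27 / 4 = 1.4188 > 1, so every player's dominant strategy flips to full contribution.
So the Nash equilibrium is full contribution by all 4; the group earns 2.5 × 2.27 × 68 = 385.90.

385.90 credits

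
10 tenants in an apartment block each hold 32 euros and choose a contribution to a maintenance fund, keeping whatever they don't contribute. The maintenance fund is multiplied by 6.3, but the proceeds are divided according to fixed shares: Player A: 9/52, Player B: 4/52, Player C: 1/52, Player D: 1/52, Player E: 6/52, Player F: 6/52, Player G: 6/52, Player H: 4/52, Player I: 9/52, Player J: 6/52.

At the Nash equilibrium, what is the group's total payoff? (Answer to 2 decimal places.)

A player with share s gets back 6.3·s per unit contributed, so full contribution is dominant for anyone with s > 1/6.3 = 0.1587 and zero contribution is dominant for anyone below.
Player A and Player I clear that bar, contributing 32 each; the remaining 8 contribute 0. Total contributed: 64.
The maintenance fund pays out 6.3 × 64 = 403.20 in total (split across the unequal shares, but the aggregate is all that matters for the group sum).
The 8 free-riders keep 32 each, adding 256. Group total = 256 + 403.20 = 659.20.

659.20 euros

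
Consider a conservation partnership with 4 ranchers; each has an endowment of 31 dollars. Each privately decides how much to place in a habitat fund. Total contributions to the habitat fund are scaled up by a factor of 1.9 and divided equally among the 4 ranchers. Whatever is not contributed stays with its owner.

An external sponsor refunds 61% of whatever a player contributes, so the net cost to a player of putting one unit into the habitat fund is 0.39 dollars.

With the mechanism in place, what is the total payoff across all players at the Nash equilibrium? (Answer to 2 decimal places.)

Under the mechanism each unit contributed yields (1.9/4) / 0.39 = 1.2179 back to its contributor per unit of net cost, which exceeds 1, making full contribution the dominant choice for everyone.
At the Nash equilibrium everyone contributes 31. Group total payoff = 4 × (31 × 0.61 + 1.9 × 31) = 311.24.

311.24 dollars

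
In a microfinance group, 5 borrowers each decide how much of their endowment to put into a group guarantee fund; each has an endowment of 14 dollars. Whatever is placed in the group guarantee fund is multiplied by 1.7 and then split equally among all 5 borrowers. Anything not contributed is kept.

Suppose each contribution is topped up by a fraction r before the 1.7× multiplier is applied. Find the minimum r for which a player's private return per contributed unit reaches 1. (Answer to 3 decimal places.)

With matching at rate r, one contributed unit becomes (1 + r) in the group guarantee fund and returns 1.7 × (1 + r) / 5 to the contributor.
Setting this equal to 1: 1 + r = 5/1.7 = 2.9412.
So the minimum matching rate is r = 2.9412 − 1 = 1.941.

1.941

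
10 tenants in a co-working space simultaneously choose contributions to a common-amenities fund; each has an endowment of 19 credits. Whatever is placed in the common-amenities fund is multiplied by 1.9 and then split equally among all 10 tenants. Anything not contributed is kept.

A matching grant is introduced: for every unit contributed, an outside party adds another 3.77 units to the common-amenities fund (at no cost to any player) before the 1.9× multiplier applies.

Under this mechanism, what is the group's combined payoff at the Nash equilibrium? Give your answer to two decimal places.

190.00 credits

With the mechanism, a contributed unit returns 1.9 × 4.77 / 10 = 0.9063 per unit of net cost — still below 1 — so contributing 0 remains dominant for every player.
Everyone keeps their endowment and the group total is 10 × 19 = 190.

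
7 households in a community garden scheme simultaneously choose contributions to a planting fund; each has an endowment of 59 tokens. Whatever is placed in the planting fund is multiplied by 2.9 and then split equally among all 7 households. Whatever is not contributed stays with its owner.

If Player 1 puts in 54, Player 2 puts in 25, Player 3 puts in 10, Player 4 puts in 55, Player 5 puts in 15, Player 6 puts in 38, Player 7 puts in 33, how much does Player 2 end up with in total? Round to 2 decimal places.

129.29 tokens

Total contributed: 54 + 25 + 10 + 55 + 15 + 38 + 33 = 230.
Each receives 2.9 × 230 / 7 = 95.29 from the planting fund.
Player 2 keeps 59 − 25 = 34, so Player 2's payoff is 34 + 95.29 = 129.29.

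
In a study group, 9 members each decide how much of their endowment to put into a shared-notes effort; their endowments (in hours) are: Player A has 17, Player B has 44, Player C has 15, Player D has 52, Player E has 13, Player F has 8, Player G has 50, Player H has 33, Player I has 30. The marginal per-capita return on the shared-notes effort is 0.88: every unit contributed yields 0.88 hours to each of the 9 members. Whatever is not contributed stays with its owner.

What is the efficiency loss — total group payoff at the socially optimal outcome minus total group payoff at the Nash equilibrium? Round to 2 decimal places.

1813.04 hours

The private return per contributed unit is 0.88 < 1 for everyone, so the Nash equilibrium is zero contribution and the group total is Σ E_j = 17 + 44 + 15 + 52 + 13 + 8 + 50 + 33 + 30 = 262.
Each contributed unit returns 7.920 to the group, so the social optimum is full contribution by everyone: group total = 7.920 × 262 = 2075.04.
Efficiency loss = (7.920 − 1) × 262 = 1813.04.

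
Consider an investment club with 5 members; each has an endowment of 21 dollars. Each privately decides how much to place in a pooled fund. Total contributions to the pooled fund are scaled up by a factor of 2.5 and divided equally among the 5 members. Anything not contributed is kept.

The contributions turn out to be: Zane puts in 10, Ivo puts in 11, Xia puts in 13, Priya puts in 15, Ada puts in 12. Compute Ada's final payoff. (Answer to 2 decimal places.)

Total contributed: 10 + 11 + 13 + 15 + 12 = 61.
Each receives 2.5 × 61 / 5 = 30.50 from the pooled fund.
Ada keeps 21 − 12 = 9, so Ada's payoff is 9 + 30.50 = 39.50.

39.50 dollars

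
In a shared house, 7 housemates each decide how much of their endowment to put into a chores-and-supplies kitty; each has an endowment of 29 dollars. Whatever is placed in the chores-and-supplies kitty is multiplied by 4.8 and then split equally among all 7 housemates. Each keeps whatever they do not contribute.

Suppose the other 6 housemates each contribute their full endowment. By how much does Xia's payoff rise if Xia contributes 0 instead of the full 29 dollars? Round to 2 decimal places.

Switching from a contribution of 29 to 0 lets Xia keep an extra 29 dollars, but lowers the chores-and-supplies kitty by 29, which costs Xia their own share of that drop: 4.8/7 × 29 = 19.89.
Net gain = 29 − 19.89 = 9.11. The private return per contributed unit (0.6857) is below 1, so free-riding is indeed the best response regardless of what the others do.

9.11 dollars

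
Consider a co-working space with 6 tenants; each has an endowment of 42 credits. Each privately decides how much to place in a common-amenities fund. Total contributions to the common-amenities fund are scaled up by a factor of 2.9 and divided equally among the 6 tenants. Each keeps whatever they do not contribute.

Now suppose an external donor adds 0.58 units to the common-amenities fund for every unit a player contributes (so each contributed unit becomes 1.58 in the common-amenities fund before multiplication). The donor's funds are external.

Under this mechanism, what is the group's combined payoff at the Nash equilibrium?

252.00 credits

With the mechanism, a contributed unit returns 2.9 × 1.58 / 6 = 0.7637 per unit of net cost — still below 1 — so contributing 0 remains dominant for every player.
At the Nash equilibrium no one contributes; group total payoff = 6 × 42 = 252.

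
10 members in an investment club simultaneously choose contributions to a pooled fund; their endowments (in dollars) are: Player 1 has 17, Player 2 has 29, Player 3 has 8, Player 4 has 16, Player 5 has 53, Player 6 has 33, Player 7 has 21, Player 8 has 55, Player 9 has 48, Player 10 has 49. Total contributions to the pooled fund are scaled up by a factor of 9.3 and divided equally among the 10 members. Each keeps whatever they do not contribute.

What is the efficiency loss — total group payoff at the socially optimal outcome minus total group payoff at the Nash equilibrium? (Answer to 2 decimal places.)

The private return per contributed unit is 9.3/10 = 0.9300 < 1 for every player regardless of endowment, so the Nash equilibrium is zero contribution and the group total is Σ E_j = 17 + 29 + 8 + 16 + 53 + 33 + 21 + 55 + 48 + 49 = 329.
Each contributed unit returns 9.300 to the group, so the social optimum is full contribution by everyone: group total = 9.300 × 329 = 3059.70.
Efficiency loss = (9.300 − 1) × 329 = 2730.70.

2730.70 dollars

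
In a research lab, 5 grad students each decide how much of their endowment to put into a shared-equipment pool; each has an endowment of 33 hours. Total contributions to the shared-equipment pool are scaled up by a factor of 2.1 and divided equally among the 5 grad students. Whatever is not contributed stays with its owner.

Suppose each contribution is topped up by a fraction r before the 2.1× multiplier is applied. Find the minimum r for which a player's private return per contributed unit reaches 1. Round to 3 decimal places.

1.381

With matching at rate r, one contributed unit becomes (1 + r) in the shared-equipment pool and returns 2.1 × (1 + r) / 5 to the contributor.
Setting this equal to 1: 1 + r = 5/2.1 = 2.3810.
So the minimum matching rate is r = 2.3810 − 1 = 1.381.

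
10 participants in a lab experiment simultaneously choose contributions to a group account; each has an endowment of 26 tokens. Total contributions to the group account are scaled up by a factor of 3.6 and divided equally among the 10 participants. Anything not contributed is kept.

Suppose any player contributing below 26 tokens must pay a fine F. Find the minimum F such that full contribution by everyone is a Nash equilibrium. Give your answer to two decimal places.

16.64 tokens

Given the others contribute fully, the best deviation is to contribute 0 (any partial contribution still incurs the fine and gives up units whose private return 0.3600 is below 1).
Deviating from 26 to 0 saves 26 tokens but forfeits the deviator's share of the drop in the group account: 3.6/10 × 26 = 9.36.
So the deviation gain is 26 − 9.36 = 16.64, and the fine must be at least 16.64 tokens to wipe it out.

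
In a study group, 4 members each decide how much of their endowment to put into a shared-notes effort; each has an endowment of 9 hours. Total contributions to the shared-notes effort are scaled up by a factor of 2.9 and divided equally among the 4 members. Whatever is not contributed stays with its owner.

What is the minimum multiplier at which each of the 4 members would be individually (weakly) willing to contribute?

4

A contributed unit returns (multiplier)/4 to its contributor.
This reaches 1 exactly when the multiplier is 4.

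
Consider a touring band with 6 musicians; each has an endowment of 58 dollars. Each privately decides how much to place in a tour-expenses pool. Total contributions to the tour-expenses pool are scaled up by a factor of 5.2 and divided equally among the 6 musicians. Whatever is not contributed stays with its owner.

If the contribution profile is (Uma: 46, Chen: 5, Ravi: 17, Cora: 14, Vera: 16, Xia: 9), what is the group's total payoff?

Total contributed: 46 + 5 + 17 + 14 + 16 + 9 = 107; total kept: 6 × 58 − 107 = 241.
The tour-expenses pool pays out 5.2 × 107 = 556.40 in aggregate.
Group total = 241 + 556.40 = 797.40.

797.40 dollars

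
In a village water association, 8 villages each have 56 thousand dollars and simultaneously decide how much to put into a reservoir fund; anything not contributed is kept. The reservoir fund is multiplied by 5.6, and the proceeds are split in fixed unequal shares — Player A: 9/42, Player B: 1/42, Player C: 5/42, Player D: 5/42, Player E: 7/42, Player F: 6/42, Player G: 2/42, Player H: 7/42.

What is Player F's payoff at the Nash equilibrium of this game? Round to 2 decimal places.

Player j's private return per contributed unit is 5.6 × (j's share). Contributing is weakly dominant for j when that share is at least 1/5.6 = 0.1786, and contributing 0 is dominant otherwise.
Only Player A (9/42) clears that bar, contributing 56; the remaining 7 contribute 0. Total contributed: 56.
Player F keeps 56 and receives 5.6 × 56 × 6/42 = 44.80 from the reservoir fund, for a payoff of 100.80.

100.80 thousand dollars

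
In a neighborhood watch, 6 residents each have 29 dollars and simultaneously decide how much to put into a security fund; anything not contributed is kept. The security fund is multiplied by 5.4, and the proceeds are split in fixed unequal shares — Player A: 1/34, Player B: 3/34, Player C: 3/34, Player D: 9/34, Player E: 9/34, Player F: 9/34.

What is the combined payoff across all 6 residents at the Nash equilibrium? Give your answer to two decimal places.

Player j's private return per contributed unit is 5.4 × (j's share). Contributing is weakly dominant for j when that share is at least 1/5.4 = 0.1852, and contributing 0 is dominant otherwise.
Player D, Player E and Player F clear that bar, contributing 29 each; the remaining 3 contribute 0. Total contributed: 87.
The security fund pays out 5.4 × 87 = 469.80 in total (split across the unequal shares, but the aggregate is all that matters for the group sum).
The 3 free-riders keep 29 each, adding 87. Group total = 87 + 469.80 = 556.80.

556.80 dollars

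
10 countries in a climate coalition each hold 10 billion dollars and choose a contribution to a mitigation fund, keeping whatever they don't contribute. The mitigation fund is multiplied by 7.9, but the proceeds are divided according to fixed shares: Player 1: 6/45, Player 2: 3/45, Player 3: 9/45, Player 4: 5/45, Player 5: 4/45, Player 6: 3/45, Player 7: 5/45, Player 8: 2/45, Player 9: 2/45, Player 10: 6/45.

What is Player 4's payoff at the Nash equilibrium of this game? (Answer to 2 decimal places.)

36.33 billion dollars

Each unit j contributes comes back to j as 7.9 × (j's share), so j prefers to contribute only if that share exceeds 1/7.9 = 0.1266; otherwise keeping the unit dominates.
Player 1, Player 3 and Player 10 clear that bar, contributing 10 each; the remaining 7 contribute 0. Total contributed: 30.
Player 4 keeps 10 and receives 7.9 × 30 × 5/45 = 26.33 from the mitigation fund, for a payoff of 36.33.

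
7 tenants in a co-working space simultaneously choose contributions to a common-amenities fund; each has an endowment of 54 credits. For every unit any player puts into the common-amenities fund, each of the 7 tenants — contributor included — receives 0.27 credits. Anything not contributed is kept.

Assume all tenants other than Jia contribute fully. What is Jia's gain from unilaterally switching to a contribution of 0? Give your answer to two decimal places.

Switching from a contribution of 54 to 0 lets Jia keep an extra 54 credits, but lowers the common-amenities fund by 54, which costs Jia their own share of that drop: 0.27 × 54 = 14.58.
Net gain = 54 − 14.58 = 39.42. The private return per contributed unit (0.27) is below 1, so free-riding is indeed the best response regardless of what the others do.

39.42 credits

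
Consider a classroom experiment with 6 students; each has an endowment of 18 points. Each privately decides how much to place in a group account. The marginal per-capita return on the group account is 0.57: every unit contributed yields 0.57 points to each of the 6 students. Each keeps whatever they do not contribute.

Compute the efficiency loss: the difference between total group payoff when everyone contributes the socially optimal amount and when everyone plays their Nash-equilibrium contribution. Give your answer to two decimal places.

The private return per contributed unit is 0.57 < 1, so contributing 0 is dominant for every player. At the Nash equilibrium everyone keeps their 18, and the group total is 6 × 18 = 108.
Each contributed unit returns 3.420 to the group as a whole (0.57 to each of 6 players), which exceeds 1, so the social optimum is full contribution: group total = 3.420 × 108 = 369.36.
Efficiency loss = 369.36 − 108 = 261.36.

261.36 points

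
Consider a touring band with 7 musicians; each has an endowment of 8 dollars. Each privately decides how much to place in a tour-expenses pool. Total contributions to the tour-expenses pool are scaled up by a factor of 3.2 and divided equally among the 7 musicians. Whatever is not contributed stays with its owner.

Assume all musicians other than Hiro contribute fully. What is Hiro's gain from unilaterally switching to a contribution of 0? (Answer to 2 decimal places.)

4.34 dollars

Switching from a contribution of 8 to 0 lets Hiro keep an extra 8 dollars, but lowers the tour-expenses pool by 8, which costs Hiro their own share of that drop: 3.2/7 × 8 = 3.66.
Net gain = 8 − 3.66 = 4.34. The private return per contributed unit (0.4571) is below 1, so free-riding is indeed the best response regardless of what the others do.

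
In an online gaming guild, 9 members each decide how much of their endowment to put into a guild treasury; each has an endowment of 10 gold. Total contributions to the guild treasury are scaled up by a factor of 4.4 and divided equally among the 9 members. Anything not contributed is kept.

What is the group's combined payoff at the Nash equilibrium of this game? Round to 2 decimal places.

90.00 gold

Each contributed unit returns 4.4/9 = 0.4889 to its contributor — below 1 — so contributing 0 is dominant for every player. At the Nash equilibrium everyone keeps their 10, and the group total is 9 × 10 = 90.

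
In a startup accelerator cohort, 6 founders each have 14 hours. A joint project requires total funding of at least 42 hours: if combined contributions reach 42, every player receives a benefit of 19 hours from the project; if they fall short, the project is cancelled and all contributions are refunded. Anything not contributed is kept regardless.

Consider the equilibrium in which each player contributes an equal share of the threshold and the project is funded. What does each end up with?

26 hours

Equal share of the threshold: 42/6 = 7.
At this profile no one gains by cutting their contribution: any cut drops the total below 42, the project is cancelled, contributions are refunded, and the deviator ends with 14, which is less than 14 − 7 + 19 = 26. Contributing more than 7 just wastes the excess. So contributing exactly 7 is a best response.
Each player's payoff: 14 − 7 + 19 = 26.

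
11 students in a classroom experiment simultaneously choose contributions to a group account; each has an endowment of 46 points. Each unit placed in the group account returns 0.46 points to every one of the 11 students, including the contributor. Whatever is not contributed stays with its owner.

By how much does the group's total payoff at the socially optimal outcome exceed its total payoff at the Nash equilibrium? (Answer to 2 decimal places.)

The private return per contributed unit is 0.46 < 1, so contributing 0 is dominant for every player. At the Nash equilibrium everyone keeps their 46, and the group total is 11 × 46 = 506.
Each contributed unit returns 5.060 to the group as a whole (0.46 to each of 11 players), which exceeds 1, so the social optimum is full contribution: group total = 5.060 × 506 = 2560.36.
Efficiency loss = 2560.36 − 506 = 2054.36.

2054.36 points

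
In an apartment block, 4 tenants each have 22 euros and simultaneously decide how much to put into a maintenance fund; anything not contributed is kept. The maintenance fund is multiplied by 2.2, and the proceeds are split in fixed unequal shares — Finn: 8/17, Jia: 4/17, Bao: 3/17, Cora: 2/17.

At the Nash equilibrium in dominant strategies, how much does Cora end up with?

Player j's private return per contributed unit is 2.2 × (j's share). Contributing is weakly dominant for j when that share is at least 1/2.2 = 0.4545, and contributing 0 is dominant otherwise.
Only Finn (8/17) clears that bar, contributing 22; the remaining 3 contribute 0. Total contributed: 22.
Cora keeps 22 and receives 2.2 × 22 × 2/17 = 5.69 from the maintenance fund, for a payoff of 27.69.

27.69 euros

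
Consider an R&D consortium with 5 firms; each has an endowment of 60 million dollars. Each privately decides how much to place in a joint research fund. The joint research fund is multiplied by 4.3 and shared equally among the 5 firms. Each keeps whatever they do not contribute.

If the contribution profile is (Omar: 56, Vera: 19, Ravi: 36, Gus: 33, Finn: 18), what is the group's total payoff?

834.60 million dollars

Total contributed: 56 + 19 + 36 + 33 + 18 = 162; total kept: 5 × 60 − 162 = 138.
The joint research fund pays out 4.3 × 162 = 696.60 in aggregate.
Group total = 138 + 696.60 = 834.60.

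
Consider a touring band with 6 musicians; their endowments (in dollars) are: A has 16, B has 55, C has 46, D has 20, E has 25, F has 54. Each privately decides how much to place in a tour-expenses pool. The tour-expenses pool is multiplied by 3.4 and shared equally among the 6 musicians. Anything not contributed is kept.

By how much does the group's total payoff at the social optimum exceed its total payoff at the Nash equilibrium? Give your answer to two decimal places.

518.40 dollars

The private return per contributed unit is 3.4/6 = 0.5667 < 1 for every player regardless of endowment, so the Nash equilibrium is zero contribution and the group total is Σ E_j = 16 + 55 + 46 + 20 + 25 + 54 = 216.
Each contributed unit returns 3.400 to the group, so the social optimum is full contribution by everyone: group total = 3.400 × 216 = 734.40.
Efficiency loss = (3.400 − 1) × 216 = 518.40.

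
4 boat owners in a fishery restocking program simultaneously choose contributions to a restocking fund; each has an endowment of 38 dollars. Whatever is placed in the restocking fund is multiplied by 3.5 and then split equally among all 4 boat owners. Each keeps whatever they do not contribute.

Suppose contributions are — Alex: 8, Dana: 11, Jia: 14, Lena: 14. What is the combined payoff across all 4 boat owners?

269.50 dollars

Total contributed: 8 + 11 + 14 + 14 = 47; total kept: 4 × 38 − 47 = 105.
The restocking fund pays out 3.5 × 47 = 164.50 in aggregate.
Group total = 105 + 164.50 = 269.50.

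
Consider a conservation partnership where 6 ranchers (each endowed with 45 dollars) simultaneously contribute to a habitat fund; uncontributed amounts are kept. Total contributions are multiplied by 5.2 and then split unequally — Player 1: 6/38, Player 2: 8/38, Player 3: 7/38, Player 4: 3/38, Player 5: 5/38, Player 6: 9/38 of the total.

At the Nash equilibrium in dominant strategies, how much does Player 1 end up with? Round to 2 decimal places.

A player with share s gets back 5.2·s per unit contributed, so full contribution is dominant for anyone with s > 1/5.2 = 0.1923 and zero contribution is dominant for anyone below.
Player 2 and Player 6 clear that bar, contributing 45 each; the remaining 4 contribute 0. Total contributed: 90.
Player 1 keeps 45 and receives 5.2 × 90 × 6/38 = 73.89 from the habitat fund, for a payoff of 118.89.

118.89 dollars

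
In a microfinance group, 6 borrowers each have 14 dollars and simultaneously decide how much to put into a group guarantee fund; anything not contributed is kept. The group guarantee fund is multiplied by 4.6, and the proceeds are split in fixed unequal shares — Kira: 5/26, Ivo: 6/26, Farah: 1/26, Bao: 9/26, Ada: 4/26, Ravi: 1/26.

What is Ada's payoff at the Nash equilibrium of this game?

Each unit j contributes comes back to j as 4.6 × (j's share), so j prefers to contribute only if that share exceeds 1/4.6 = 0.2174; otherwise keeping the unit dominates.
Ivo and Bao clear that bar, contributing 14 each; the remaining 4 contribute 0. Total contributed: 28.
Ada keeps 14 and receives 4.6 × 28 × 4/26 = 19.82 from the group guarantee fund, for a payoff of 33.82.

33.82 dollars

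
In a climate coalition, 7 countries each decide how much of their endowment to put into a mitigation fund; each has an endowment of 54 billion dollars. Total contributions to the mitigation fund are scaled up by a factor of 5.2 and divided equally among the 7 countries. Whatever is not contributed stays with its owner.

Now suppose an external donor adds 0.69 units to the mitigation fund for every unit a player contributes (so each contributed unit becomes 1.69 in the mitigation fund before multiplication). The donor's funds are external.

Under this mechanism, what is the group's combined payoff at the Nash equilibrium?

With the mechanism, a contributed unit returns 5.2 × 1.69 / 7 = 1.2554 per unit of net cost to the contributor — now above 1 — so contributing fully is weakly dominant for every player.
So the Nash equilibrium is full contribution by all 7; the group earns 5.2 × 1.69 × 378 = 3321.86.

3321.86 billion dollars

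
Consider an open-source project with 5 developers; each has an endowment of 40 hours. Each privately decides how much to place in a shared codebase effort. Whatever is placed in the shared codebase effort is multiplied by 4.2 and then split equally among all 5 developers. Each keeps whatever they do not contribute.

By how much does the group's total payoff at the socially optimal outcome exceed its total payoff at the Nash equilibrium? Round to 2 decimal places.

640.00 hours

Each contributed unit returns 4.2/5 = 0.8400 to its contributor — below 1 — so contributing 0 is dominant for every player. At the Nash equilibrium everyone keeps their 40, and the group total is 5 × 40 = 200.
Each contributed unit returns 4.200 to the group as a whole (0.8400 to each of 5 players), which exceeds 1, so the social optimum is full contribution: group total = 4.200 × 200 = 840.00.
Efficiency loss = 840.00 − 200 = 640.00.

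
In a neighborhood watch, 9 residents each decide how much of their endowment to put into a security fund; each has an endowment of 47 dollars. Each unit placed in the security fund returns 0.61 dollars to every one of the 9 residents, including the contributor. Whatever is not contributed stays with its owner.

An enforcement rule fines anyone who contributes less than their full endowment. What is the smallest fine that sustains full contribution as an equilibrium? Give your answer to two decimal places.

18.33 dollars

Given the others contribute fully, the best deviation is to contribute 0 (any partial contribution still incurs the fine and gives up units whose private return 0.61 is below 1).
Deviating from 47 to 0 saves 47 dollars but forfeits the deviator's share of the drop in the security fund: 0.61 × 47 = 28.67.
So the deviation gain is 47 − 28.67 = 18.33, and the fine must be at least 18.33 dollars to wipe it out.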